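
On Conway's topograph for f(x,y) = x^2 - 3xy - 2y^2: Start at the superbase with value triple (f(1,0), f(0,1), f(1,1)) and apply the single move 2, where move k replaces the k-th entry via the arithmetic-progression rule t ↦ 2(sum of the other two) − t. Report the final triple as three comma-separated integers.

start (1,-2,-4) = (f(1,0),f(0,1),f(1,1))
replace slot 2: 2·(1+(-4)) − (-2) = -4 → (1,-4,-4)

1,-4,-4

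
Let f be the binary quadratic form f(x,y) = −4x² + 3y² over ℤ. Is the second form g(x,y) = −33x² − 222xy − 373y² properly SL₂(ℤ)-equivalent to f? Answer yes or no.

D₁ = 48, D₂ = 48
river cycle of f (length 2): (3, 6, -1), (-1, 6, 3)
river cycle of g (length 2): (3, 6, -1), (-1, 6, 3)
cycles coincide ⇒ equivalent

yes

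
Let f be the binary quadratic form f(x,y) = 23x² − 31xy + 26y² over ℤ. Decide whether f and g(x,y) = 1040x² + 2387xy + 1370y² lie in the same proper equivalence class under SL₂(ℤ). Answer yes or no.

D₁ = -1431, D₂ = -1431
f: translate: b→15 (≡-31 mod 46), so (23,-31,26)→(23,15,18)
f: flip: (23,15,18)→(18,-15,23)
f: reduced (well bottom): (18,-15,23) with a≤c, −a<b≤a
g: translate: b→307 (≡2387 mod 2080), so (1040,2387,1370)→(1040,307,23)
g: flip: (1040,307,23)→(23,-307,1040)
g: translate: b→15 (≡-307 mod 46), so (23,-307,1040)→(23,15,18)
g: flip: (23,15,18)→(18,-15,23)
g: reduced (well bottom): (18,-15,23) with a≤c, −a<b≤a
reduced forms (18, -15, 23) vs (18, -15, 23) ⇒ equivalent

yes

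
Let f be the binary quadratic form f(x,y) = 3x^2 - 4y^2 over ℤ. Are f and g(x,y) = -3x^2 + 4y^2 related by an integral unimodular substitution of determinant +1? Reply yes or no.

D₁ = 48, D₂ = 48
river cycle of f (length 2): (3, 6, -1), (-1, 6, 3)
river cycle of g (length 2): (-3, 6, 1), (1, 6, -3)
cycles differ ⇒ inequivalent

no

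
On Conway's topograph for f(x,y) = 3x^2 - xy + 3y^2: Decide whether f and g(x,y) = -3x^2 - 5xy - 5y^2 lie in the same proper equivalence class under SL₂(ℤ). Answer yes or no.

D₁ = -35, D₂ = -35
f: flip: (3,-1,3)→(3,1,3)
f: reduced (well bottom): (3,1,3) with a≤c, −a<b≤a
g is negative-definite; reduce −g:
−g: translate: b→-1 (≡5 mod 6), so (3,5,5)→(3,-1,3)
−g: flip: (3,-1,3)→(3,1,3)
−g: reduced (well bottom): (3,1,3) with a≤c, −a<b≤a
flip sign back: reduced form of g is (-3,-1,-3)
reduced forms (3, 1, 3) vs (-3, -1, -3) ⇒ inequivalent

no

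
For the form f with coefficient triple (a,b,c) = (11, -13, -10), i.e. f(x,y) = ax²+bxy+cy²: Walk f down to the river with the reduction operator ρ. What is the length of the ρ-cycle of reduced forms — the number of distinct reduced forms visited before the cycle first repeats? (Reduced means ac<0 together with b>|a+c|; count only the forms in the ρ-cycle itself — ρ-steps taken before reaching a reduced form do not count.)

D = 609, ⌊√D⌋ = 24
descent: ρ → (-10,13,11)  [lands on river]
river: ρ → (11,9,-12)
river: ρ → (-12,15,8)
river: ρ → (8,17,-10)
river: ρ → (-10,23,2)
river: ρ → (2,21,-21)
river: ρ → (-21,21,2)
river: ρ → (2,23,-10)
river: ρ → (-10,17,8)
river: ρ → (8,15,-12)
river: ρ → (-12,9,11)
river: ρ → (11,13,-10)
river: ρ → (-10,7,14)
river: ρ → (14,21,-3)
river: ρ → (-3,21,14)
river: ρ → (14,7,-10)
ρ-cycle length = 16 (tail of 1 descent step not counted)

16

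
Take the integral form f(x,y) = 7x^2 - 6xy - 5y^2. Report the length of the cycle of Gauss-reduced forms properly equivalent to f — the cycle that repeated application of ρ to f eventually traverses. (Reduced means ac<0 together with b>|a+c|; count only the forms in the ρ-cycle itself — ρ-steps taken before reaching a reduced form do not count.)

D = 176, ⌊√D⌋ = 13
descent: ρ → (-5,6,7)  [lands on river]
river: ρ → (7,8,-4)
river: ρ → (-4,8,7)
river: ρ → (7,6,-5)
river: ρ → (-5,4,8)
river: ρ → (8,12,-1)
river: ρ → (-1,12,8)
river: ρ → (8,4,-5)
ρ-cycle length = 8 (tail of 1 descent step not counted)

8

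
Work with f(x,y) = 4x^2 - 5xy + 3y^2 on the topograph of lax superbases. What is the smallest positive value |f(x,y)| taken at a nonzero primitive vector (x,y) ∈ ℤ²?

translate: b→3 (≡-5 mod 8), so (4,-5,3)→(4,3,2)
flip: (4,3,2)→(2,-3,4)
translate: b→1 (≡-3 mod 4), so (2,-3,4)→(2,1,3)
reduced (well bottom): (2,1,3) with a≤c, −a<b≤a
well minimum = a = 2

2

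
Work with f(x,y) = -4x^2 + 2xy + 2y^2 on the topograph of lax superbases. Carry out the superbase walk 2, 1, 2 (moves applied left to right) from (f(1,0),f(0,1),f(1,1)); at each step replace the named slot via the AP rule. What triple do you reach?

start (-4,2,0) = (f(1,0),f(0,1),f(1,1))
replace slot 2: 2·((-4)+0) − 2 = -10 → (-4,-10,0)
replace slot 1: 2·((-10)+0) − (-4) = -16 → (-16,-10,0)
replace slot 2: 2·((-16)+0) − (-10) = -22 → (-16,-22,0)

-16,-22,0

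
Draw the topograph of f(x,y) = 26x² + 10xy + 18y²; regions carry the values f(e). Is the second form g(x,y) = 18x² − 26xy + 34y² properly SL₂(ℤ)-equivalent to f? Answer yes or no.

D₁ = -1772, D₂ = -1772
f: flip: (26,10,18)→(18,-10,26)
f: reduced (well bottom): (18,-10,26) with a≤c, −a<b≤a
g: translate: b→10 (≡-26 mod 36), so (18,-26,34)→(18,10,26)
g: reduced (well bottom): (18,10,26) with a≤c, −a<b≤a
reduced forms (18, -10, 26) vs (18, 10, 26) ⇒ inequivalent

no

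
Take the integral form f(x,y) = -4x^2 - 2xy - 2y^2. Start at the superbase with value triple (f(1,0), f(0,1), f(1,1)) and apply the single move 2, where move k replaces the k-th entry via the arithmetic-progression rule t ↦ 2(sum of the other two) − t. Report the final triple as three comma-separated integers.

start (-4,-2,-8) = (f(1,0),f(0,1),f(1,1))
replace slot 2: 2·((-4)+(-8)) − (-2) = -22 → (-4,-22,-8)

-4,-22,-8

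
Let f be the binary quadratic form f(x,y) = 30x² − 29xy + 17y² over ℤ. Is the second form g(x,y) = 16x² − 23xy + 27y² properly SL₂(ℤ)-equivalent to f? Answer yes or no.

D₁ = -1199, D₂ = -1199
f: flip: (30,-29,17)→(17,29,30)
f: translate: b→-5 (≡29 mod 34), so (17,29,30)→(17,-5,18)
f: reduced (well bottom): (17,-5,18) with a≤c, −a<b≤a
g: translate: b→9 (≡-23 mod 32), so (16,-23,27)→(16,9,20)
g: reduced (well bottom): (16,9,20) with a≤c, −a<b≤a
reduced forms (17, -5, 18) vs (16, 9, 20) ⇒ inequivalent

no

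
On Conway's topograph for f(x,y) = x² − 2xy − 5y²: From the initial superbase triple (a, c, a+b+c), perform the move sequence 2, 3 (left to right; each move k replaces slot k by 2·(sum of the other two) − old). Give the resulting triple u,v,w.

start (1,-5,-6) = (f(1,0),f(0,1),f(1,1))
replace slot 2: 2·(1+(-6)) − (-5) = -5 → (1,-5,-6)
replace slot 3: 2·(1+(-5)) − (-6) = -2 → (1,-5,-2)

1,-5,-2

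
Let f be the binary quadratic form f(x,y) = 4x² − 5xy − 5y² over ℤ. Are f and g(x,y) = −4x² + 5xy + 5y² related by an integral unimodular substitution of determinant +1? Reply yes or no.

D₁ = 105, D₂ = 105
river cycle of f (length 6): (-5, 5, 4), (4, 3, -6), (-6, 9, 1), (1, 9, -6), (-6, 3, 4), (4, 5, -5)
river cycle of g (length 6): (5, 5, -4), (-4, 3, 6), (6, 9, -1), (-1, 9, 6), (6, 3, -4), (-4, 5, 5)
cycles differ ⇒ inequivalent

no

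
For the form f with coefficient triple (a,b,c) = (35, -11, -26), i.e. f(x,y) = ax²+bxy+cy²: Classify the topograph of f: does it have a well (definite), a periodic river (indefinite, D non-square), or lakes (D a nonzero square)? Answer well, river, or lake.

D = b²−4ac = (-11)² − 4·35·(-26) = 3761
D > 0 non-square ⇒ indefinite ⇒ periodic river

river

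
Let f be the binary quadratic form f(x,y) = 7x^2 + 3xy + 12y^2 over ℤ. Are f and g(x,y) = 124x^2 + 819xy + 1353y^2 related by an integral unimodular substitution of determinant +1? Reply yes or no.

D₁ = -327, D₂ = -327
f: reduced (well bottom): (7,3,12) with a≤c, −a<b≤a
g: translate: b→75 (≡819 mod 248), so (124,819,1353)→(124,75,12)
g: flip: (124,75,12)→(12,-75,124)
g: translate: b→-3 (≡-75 mod 24), so (12,-75,124)→(12,-3,7)
g: flip: (12,-3,7)→(7,3,12)
g: reduced (well bottom): (7,3,12) with a≤c, −a<b≤a
reduced forms (7, 3, 12) vs (7, 3, 12) ⇒ equivalent

yes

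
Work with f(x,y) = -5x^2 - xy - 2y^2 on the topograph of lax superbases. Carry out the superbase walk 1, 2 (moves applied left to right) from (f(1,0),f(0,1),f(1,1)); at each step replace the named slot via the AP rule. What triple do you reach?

start (-5,-2,-8) = (f(1,0),f(0,1),f(1,1))
replace slot 1: 2·((-2)+(-8)) − (-5) = -15 → (-15,-2,-8)
replace slot 2: 2·((-15)+(-8)) − (-2) = -44 → (-15,-44,-8)

-15,-44,-8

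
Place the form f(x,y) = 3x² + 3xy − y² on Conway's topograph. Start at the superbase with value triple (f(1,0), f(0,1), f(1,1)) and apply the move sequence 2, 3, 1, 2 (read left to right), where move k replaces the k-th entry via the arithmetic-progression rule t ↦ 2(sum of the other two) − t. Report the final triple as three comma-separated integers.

start (3,-1,5) = (f(1,0),f(0,1),f(1,1))
replace slot 2: 2·(3+5) − (-1) = 17 → (3,17,5)
replace slot 3: 2·(3+17) − 5 = 35 → (3,17,35)
replace slot 1: 2·(17+35) − 3 = 101 → (101,17,35)
replace slot 2: 2·(101+35) − 17 = 255 → (101,255,35)

101,255,35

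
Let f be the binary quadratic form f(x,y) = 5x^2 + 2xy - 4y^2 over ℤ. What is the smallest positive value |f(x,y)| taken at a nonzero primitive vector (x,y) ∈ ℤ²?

river: ρ → (-4,6,3)
river: ρ → (3,6,-4)
river: ρ → (-4,2,5)
river: ρ → (5,8,-1)
river: ρ → (-1,8,5)
river: ρ → (5,2,-4)
closes: descent 0, river 6
min |a| on river = 1

1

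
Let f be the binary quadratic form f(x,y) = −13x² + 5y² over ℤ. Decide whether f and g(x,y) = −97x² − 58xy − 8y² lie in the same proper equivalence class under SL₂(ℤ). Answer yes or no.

D₁ = 260, D₂ = 260
river cycle of f (length 10): (5, 10, -8), (-8, 6, 7), (7, 8, -7), (-7, 6, 8), (8, 10, -5), (-5, 10, 8), (8, 6, -7), (-7, 8, 7), (7, 6, -8), (-8, 10, 5)
river cycle of g (length 10): (-8, 10, 5), (5, 10, -8), (-8, 6, 7), (7, 8, -7), (-7, 6, 8), (8, 10, -5), (-5, 10, 8), (8, 6, -7), (-7, 8, 7), (7, 6, -8)
cycles coincide ⇒ equivalent

yes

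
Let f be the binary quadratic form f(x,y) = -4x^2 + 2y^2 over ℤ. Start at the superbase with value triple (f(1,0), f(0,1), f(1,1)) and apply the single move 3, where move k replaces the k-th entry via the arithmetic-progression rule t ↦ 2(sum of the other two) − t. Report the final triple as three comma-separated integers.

start (-4,2,-2) = (f(1,0),f(0,1),f(1,1))
replace slot 3: 2·((-4)+2) − (-2) = -2 → (-4,2,-2)

-4,2,-2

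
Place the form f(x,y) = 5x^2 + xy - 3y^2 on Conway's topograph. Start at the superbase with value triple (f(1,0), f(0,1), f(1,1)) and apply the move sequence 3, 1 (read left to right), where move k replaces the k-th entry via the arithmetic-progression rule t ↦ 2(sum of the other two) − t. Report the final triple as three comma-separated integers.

start (5,-3,3) = (f(1,0),f(0,1),f(1,1))
replace slot 3: 2·(5+(-3)) − 3 = 1 → (5,-3,1)
replace slot 1: 2·((-3)+1) − 5 = -9 → (-9,-3,1)

-9,-3,1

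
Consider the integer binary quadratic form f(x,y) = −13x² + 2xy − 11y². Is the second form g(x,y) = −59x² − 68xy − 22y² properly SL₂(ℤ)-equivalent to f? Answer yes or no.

D₁ = -568, D₂ = -568
f is negative-definite; reduce −f:
−f: flip: (13,-2,11)→(11,2,13)
−f: reduced (well bottom): (11,2,13) with a≤c, −a<b≤a
flip sign back: reduced form of f is (-11,-2,-13)
g is negative-definite; reduce −g:
−g: translate: b→-50 (≡68 mod 118), so (59,68,22)→(59,-50,13)
−g: flip: (59,-50,13)→(13,50,59)
−g: translate: b→-2 (≡50 mod 26), so (13,50,59)→(13,-2,11)
−g: flip: (13,-2,11)→(11,2,13)
−g: reduced (well bottom): (11,2,13) with a≤c, −a<b≤a
flip sign back: reduced form of g is (-11,-2,-13)
reduced forms (-11, -2, -13) vs (-11, -2, -13) ⇒ equivalent

yes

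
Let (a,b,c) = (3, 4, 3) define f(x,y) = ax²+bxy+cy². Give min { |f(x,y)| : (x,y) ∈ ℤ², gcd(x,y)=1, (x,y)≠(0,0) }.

translate: b→-2 (≡4 mod 6), so (3,4,3)→(3,-2,2)
flip: (3,-2,2)→(2,2,3)
reduced (well bottom): (2,2,3) with a≤c, −a<b≤a
well minimum = a = 2

2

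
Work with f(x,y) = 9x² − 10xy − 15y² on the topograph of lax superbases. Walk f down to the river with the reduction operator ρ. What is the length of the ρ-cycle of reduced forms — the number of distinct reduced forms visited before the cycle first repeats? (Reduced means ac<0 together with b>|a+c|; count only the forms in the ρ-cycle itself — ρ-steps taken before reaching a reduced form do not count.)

D = 640, ⌊√D⌋ = 25
descent: ρ → (-15,10,9)  [lands on river]
river: ρ → (9,8,-16)
river: ρ → (-16,24,1)
river: ρ → (1,24,-16)
river: ρ → (-16,8,9)
river: ρ → (9,10,-15)
river: ρ → (-15,20,4)
river: ρ → (4,20,-15)
ρ-cycle length = 8 (tail of 1 descent step not counted)

8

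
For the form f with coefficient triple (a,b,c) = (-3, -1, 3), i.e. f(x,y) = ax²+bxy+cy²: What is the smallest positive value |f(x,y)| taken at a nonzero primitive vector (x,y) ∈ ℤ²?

descent: ρ → (3,1,-3)  [lands on river]
river: ρ → (-3,5,1)
river: ρ → (1,5,-3)
river: ρ → (-3,1,3)
river: ρ → (3,5,-1)
river: ρ → (-1,5,3)
closes: descent 1, river 6
min |a| on river = 1

1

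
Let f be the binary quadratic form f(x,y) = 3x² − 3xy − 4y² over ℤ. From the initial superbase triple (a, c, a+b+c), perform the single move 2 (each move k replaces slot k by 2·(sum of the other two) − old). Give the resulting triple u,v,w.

start (3,-4,-4) = (f(1,0),f(0,1),f(1,1))
replace slot 2: 2·(3+(-4)) − (-4) = 2 → (3,2,-4)

3,2,-4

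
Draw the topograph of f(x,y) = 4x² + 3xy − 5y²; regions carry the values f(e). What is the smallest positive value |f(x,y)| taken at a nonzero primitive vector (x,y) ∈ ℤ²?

river: ρ → (-5,7,2)
river: ρ → (2,9,-1)
river: ρ → (-1,9,2)
river: ρ → (2,7,-5)
river: ρ → (-5,3,4)
river: ρ → (4,5,-4)
river: ρ → (-4,3,5)
river: ρ → (5,7,-2)
river: ρ → (-2,9,1)
river: ρ → (1,9,-2)
river: ρ → (-2,7,5)
river: ρ → (5,3,-4)
river: ρ → (-4,5,4)
river: ρ → (4,3,-5)
closes: descent 0, river 14
min |a| on river = 1

1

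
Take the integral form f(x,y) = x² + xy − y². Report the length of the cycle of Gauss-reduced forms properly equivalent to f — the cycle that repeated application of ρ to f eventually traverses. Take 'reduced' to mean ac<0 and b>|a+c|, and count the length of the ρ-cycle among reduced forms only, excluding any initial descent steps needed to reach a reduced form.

D = 5, ⌊√D⌋ = 2
river: ρ → (-1,1,1)
river: ρ → (1,1,-1)
ρ-cycle length = 2 (tail of 0 descent steps not counted)

2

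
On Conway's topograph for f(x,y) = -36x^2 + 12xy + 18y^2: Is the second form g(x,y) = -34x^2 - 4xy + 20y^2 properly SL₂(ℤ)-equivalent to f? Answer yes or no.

D₁ = 2736, D₂ = 2736
river cycle of f (length 6): (18, 24, -30), (-30, 36, 12), (12, 36, -30), (-30, 24, 18), (18, 48, -6), (-6, 48, 18)
river cycle of g (length 6): (20, 44, -10), (-10, 36, 36), (36, 36, -10), (-10, 44, 20), (20, 36, -18), (-18, 36, 20)
cycles differ ⇒ inequivalent

no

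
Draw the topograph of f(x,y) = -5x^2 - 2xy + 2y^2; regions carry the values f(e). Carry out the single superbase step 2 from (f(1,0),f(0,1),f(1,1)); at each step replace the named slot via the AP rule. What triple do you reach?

start (-5,2,-5) = (f(1,0),f(0,1),f(1,1))
replace slot 2: 2·((-5)+(-5)) − 2 = -22 → (-5,-22,-5)

-5,-22,-5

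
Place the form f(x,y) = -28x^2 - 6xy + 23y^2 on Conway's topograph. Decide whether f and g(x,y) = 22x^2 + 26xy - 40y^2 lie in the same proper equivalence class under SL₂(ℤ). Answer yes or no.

D₁ = 2612, D₂ = 4196
discriminants differ ⇒ not SL₂(ℤ)-equivalent

no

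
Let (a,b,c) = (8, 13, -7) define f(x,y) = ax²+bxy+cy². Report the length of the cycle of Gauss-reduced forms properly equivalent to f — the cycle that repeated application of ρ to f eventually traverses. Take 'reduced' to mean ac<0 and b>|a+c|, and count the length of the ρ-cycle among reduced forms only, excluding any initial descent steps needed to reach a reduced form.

D = 393, ⌊√D⌋ = 19
river: ρ → (-7,15,6)
river: ρ → (6,9,-13)
river: ρ → (-13,17,2)
river: ρ → (2,19,-4)
river: ρ → (-4,13,14)
river: ρ → (14,15,-3)
river: ρ → (-3,15,14)
river: ρ → (14,13,-4)
river: ρ → (-4,19,2)
river: ρ → (2,17,-13)
river: ρ → (-13,9,6)
river: ρ → (6,15,-7)
river: ρ → (-7,13,8)
river: ρ → (8,19,-1)
river: ρ → (-1,19,8)
river: ρ → (8,13,-7)
ρ-cycle length = 16 (tail of 0 descent steps not counted)

16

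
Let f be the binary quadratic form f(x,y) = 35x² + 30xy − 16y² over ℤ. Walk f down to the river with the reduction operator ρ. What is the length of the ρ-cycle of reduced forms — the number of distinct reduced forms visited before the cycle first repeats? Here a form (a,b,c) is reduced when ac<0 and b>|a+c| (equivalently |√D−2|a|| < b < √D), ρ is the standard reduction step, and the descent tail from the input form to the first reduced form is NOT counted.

D = 3140, ⌊√D⌋ = 56
river: ρ → (-16,34,31)
river: ρ → (31,28,-19)
river: ρ → (-19,48,11)
river: ρ → (11,40,-35)
river: ρ → (-35,30,16)
river: ρ → (16,34,-31)
river: ρ → (-31,28,19)
river: ρ → (19,48,-11)
river: ρ → (-11,40,35)
river: ρ → (35,30,-16)
ρ-cycle length = 10 (tail of 0 descent steps not counted)

10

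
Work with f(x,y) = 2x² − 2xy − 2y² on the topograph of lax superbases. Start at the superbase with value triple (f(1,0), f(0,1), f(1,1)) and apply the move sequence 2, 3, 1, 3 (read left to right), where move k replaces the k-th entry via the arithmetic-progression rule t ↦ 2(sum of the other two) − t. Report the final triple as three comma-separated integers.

start (2,-2,-2) = (f(1,0),f(0,1),f(1,1))
replace slot 2: 2·(2+(-2)) − (-2) = 2 → (2,2,-2)
replace slot 3: 2·(2+2) − (-2) = 10 → (2,2,10)
replace slot 1: 2·(2+10) − 2 = 22 → (22,2,10)
replace slot 3: 2·(22+2) − 10 = 38 → (22,2,38)

22,2,38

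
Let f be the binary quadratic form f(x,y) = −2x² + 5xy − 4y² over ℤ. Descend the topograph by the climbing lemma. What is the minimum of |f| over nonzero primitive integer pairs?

translate: b→-1 (≡-5 mod 4), so (2,-5,4)→(2,-1,1)
flip: (2,-1,1)→(1,1,2)
reduced (well bottom): (1,1,2) with a≤c, −a<b≤a
well minimum |f| = |-1| = 1 (negative-definite)

1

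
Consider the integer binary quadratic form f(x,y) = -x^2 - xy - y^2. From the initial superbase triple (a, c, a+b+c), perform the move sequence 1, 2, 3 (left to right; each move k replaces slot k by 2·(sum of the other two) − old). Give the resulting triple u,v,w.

start (-1,-1,-3) = (f(1,0),f(0,1),f(1,1))
replace slot 1: 2·((-1)+(-3)) − (-1) = -7 → (-7,-1,-3)
replace slot 2: 2·((-7)+(-3)) − (-1) = -19 → (-7,-19,-3)
replace slot 3: 2·((-7)+(-19)) − (-3) = -49 → (-7,-19,-49)

-7,-19,-49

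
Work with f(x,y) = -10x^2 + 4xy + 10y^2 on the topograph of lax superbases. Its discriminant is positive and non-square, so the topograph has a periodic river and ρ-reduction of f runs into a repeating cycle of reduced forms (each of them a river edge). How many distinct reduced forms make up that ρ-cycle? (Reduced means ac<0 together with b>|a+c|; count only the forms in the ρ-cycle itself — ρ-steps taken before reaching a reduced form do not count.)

D = 416, ⌊√D⌋ = 20
river: ρ → (10,16,-4)
river: ρ → (-4,16,10)
river: ρ → (10,4,-10)
river: ρ → (-10,16,4)
river: ρ → (4,16,-10)
river: ρ → (-10,4,10)
ρ-cycle length = 6 (tail of 0 descent steps not counted)

6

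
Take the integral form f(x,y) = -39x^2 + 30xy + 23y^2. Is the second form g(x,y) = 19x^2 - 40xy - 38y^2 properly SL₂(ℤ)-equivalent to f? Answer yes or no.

D₁ = 4488, D₂ = 4488
river cycle of f (length 4): (23, 62, -7), (-7, 64, 14), (14, 48, -39), (-39, 30, 23)
river cycle of g (length 6): (-38, 40, 19), (19, 36, -42), (-42, 48, 13), (13, 56, -26), (-26, 48, 21), (21, 36, -38)
cycles differ ⇒ inequivalent

no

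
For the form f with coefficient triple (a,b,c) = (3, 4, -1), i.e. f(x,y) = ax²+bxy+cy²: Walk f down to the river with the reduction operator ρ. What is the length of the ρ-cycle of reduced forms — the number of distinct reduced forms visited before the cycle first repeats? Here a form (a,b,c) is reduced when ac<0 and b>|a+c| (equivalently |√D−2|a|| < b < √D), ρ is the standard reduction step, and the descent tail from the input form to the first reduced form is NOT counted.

D = 28, ⌊√D⌋ = 5
river: ρ → (-1,4,3)
river: ρ → (3,2,-2)
river: ρ → (-2,2,3)
river: ρ → (3,4,-1)
ρ-cycle length = 4 (tail of 0 descent steps not counted)

4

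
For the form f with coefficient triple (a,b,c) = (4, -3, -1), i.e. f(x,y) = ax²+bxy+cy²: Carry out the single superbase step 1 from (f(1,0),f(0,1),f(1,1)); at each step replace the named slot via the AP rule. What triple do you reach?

start (4,-1,0) = (f(1,0),f(0,1),f(1,1))
replace slot 1: 2·((-1)+0) − 4 = -6 → (-6,-1,0)

-6,-1,0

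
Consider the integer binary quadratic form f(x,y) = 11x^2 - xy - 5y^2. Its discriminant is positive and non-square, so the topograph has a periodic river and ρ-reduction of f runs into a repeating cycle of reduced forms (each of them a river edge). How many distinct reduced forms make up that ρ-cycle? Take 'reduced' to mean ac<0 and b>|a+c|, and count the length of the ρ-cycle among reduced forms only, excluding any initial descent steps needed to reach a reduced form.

D = 221, ⌊√D⌋ = 14
descent: ρ → (-5,11,5)  [lands on river]
river: ρ → (5,9,-7)
river: ρ → (-7,5,7)
river: ρ → (7,9,-5)
ρ-cycle length = 4 (tail of 1 descent step not counted)

4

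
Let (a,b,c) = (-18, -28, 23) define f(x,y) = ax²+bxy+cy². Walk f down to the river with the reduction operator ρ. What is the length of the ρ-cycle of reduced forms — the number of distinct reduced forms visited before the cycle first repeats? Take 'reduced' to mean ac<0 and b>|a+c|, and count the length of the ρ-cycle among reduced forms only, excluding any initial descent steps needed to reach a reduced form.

D = 2440, ⌊√D⌋ = 49
descent: ρ → (23,28,-18)  [lands on river]
river: ρ → (-18,44,7)
river: ρ → (7,40,-30)
river: ρ → (-30,20,17)
river: ρ → (17,48,-2)
river: ρ → (-2,48,17)
river: ρ → (17,20,-30)
river: ρ → (-30,40,7)
river: ρ → (7,44,-18)
river: ρ → (-18,28,23)
river: ρ → (23,18,-23)
river: ρ → (-23,28,18)
river: ρ → (18,44,-7)
river: ρ → (-7,40,30)
river: ρ → (30,20,-17)
river: ρ → (-17,48,2)
river: ρ → (2,48,-17)
river: ρ → (-17,20,30)
river: ρ → (30,40,-7)
river: ρ → (-7,44,18)
river: ρ → (18,28,-23)
river: ρ → (-23,18,23)
ρ-cycle length = 22 (tail of 1 descent step not counted)

22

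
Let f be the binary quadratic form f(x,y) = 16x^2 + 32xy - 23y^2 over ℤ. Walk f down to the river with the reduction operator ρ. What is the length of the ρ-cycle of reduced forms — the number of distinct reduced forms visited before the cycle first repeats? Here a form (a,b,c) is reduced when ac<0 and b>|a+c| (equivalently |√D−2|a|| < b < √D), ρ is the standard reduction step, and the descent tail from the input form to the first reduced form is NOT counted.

D = 2496, ⌊√D⌋ = 49
river: ρ → (-23,14,25)
river: ρ → (25,36,-12)
river: ρ → (-12,36,25)
river: ρ → (25,14,-23)
river: ρ → (-23,32,16)
river: ρ → (16,32,-23)
ρ-cycle length = 6 (tail of 0 descent steps not counted)

6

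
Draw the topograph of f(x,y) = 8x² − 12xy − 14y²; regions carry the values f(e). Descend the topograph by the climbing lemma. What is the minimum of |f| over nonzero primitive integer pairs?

descent: ρ → (-14,12,8)  [lands on river]
river: ρ → (8,20,-6)
river: ρ → (-6,16,14)
river: ρ → (14,12,-8)
river: ρ → (-8,20,6)
river: ρ → (6,16,-14)
closes: descent 1, river 6
min |a| on river = 6

6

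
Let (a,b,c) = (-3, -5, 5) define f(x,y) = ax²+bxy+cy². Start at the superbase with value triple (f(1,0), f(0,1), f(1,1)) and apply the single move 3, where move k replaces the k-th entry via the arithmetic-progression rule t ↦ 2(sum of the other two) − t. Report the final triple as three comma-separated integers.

start (-3,5,-3) = (f(1,0),f(0,1),f(1,1))
replace slot 3: 2·((-3)+5) − (-3) = 7 → (-3,5,7)

-3,5,7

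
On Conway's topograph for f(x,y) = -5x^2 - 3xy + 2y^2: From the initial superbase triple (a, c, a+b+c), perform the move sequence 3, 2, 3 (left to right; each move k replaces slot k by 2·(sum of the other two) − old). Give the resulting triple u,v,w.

start (-5,2,-6) = (f(1,0),f(0,1),f(1,1))
replace slot 3: 2·((-5)+2) − (-6) = 0 → (-5,2,0)
replace slot 2: 2·((-5)+0) − 2 = -12 → (-5,-12,0)
replace slot 3: 2·((-5)+(-12)) − 0 = -34 → (-5,-12,-34)

-5,-12,-34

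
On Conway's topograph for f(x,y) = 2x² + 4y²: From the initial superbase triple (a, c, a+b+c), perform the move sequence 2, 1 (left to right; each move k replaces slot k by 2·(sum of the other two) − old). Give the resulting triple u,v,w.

start (2,4,6) = (f(1,0),f(0,1),f(1,1))
replace slot 2: 2·(2+6) − 4 = 12 → (2,12,6)
replace slot 1: 2·(12+6) − 2 = 34 → (34,12,6)

34,12,6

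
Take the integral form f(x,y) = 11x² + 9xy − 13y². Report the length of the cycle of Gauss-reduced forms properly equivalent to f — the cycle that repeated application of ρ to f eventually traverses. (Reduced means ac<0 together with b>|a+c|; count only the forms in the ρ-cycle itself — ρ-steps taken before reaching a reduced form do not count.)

D = 653, ⌊√D⌋ = 25
river: ρ → (-13,17,7)
river: ρ → (7,25,-1)
river: ρ → (-1,25,7)
river: ρ → (7,17,-13)
river: ρ → (-13,9,11)
river: ρ → (11,13,-11)
river: ρ → (-11,9,13)
river: ρ → (13,17,-7)
river: ρ → (-7,25,1)
river: ρ → (1,25,-7)
river: ρ → (-7,17,13)
river: ρ → (13,9,-11)
river: ρ → (-11,13,11)
river: ρ → (11,9,-13)
ρ-cycle length = 14 (tail of 0 descent steps not counted)

14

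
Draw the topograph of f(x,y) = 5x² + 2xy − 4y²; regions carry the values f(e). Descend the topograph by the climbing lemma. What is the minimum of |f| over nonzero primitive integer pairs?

river: ρ → (-4,6,3)
river: ρ → (3,6,-4)
river: ρ → (-4,2,5)
river: ρ → (5,8,-1)
river: ρ → (-1,8,5)
river: ρ → (5,2,-4)
closes: descent 0, river 6
min |a| on river = 1

1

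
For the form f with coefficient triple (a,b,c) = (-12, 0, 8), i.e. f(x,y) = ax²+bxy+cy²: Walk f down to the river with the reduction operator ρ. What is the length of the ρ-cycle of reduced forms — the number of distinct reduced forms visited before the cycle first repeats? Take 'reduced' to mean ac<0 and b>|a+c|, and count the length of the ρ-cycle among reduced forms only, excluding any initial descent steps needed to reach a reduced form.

D = 384, ⌊√D⌋ = 19
descent: ρ → (8,16,-4)  [lands on river]
river: ρ → (-4,16,8)
ρ-cycle length = 2 (tail of 1 descent step not counted)

2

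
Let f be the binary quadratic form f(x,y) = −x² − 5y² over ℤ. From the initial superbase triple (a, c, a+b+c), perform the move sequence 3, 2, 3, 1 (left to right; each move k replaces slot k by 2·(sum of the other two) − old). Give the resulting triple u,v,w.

start (-1,-5,-6) = (f(1,0),f(0,1),f(1,1))
replace slot 3: 2·((-1)+(-5)) − (-6) = -6 → (-1,-5,-6)
replace slot 2: 2·((-1)+(-6)) − (-5) = -9 → (-1,-9,-6)
replace slot 3: 2·((-1)+(-9)) − (-6) = -14 → (-1,-9,-14)
replace slot 1: 2·((-9)+(-14)) − (-1) = -45 → (-45,-9,-14)

-45,-9,-14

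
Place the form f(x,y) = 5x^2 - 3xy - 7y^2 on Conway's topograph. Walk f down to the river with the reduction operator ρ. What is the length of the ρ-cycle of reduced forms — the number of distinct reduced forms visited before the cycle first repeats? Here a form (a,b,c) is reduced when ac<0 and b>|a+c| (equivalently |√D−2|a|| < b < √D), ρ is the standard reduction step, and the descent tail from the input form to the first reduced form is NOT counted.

D = 149, ⌊√D⌋ = 12
descent: ρ → (-7,3,5)  [lands on river]
river: ρ → (5,7,-5)
river: ρ → (-5,3,7)
river: ρ → (7,11,-1)
river: ρ → (-1,11,7)
river: ρ → (7,3,-5)
river: ρ → (-5,7,5)
river: ρ → (5,3,-7)
river: ρ → (-7,11,1)
river: ρ → (1,11,-7)
ρ-cycle length = 10 (tail of 1 descent step not counted)

10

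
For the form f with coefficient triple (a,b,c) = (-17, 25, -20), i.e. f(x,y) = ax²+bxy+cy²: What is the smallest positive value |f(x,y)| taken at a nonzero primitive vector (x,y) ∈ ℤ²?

translate: b→9 (≡-25 mod 34), so (17,-25,20)→(17,9,12)
flip: (17,9,12)→(12,-9,17)
reduced (well bottom): (12,-9,17) with a≤c, −a<b≤a
well minimum |f| = |-12| = 12 (negative-definite)

12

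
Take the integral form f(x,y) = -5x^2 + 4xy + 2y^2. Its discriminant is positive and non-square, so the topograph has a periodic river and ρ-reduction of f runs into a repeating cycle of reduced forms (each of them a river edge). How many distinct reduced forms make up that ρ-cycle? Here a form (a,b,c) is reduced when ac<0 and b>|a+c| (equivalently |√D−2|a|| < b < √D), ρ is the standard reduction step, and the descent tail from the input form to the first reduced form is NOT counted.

D = 56, ⌊√D⌋ = 7
river: ρ → (2,4,-5)
river: ρ → (-5,6,1)
river: ρ → (1,6,-5)
river: ρ → (-5,4,2)
ρ-cycle length = 4 (tail of 0 descent steps not counted)

4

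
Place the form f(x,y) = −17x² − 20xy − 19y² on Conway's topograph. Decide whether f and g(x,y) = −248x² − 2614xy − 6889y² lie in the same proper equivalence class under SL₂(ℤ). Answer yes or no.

D₁ = -892, D₂ = -892
f is negative-definite; reduce −f:
−f: translate: b→-14 (≡20 mod 34), so (17,20,19)→(17,-14,16)
−f: flip: (17,-14,16)→(16,14,17)
−f: reduced (well bottom): (16,14,17) with a≤c, −a<b≤a
flip sign back: reduced form of f is (-16,-14,-17)
g is negative-definite; reduce −g:
−g: translate: b→134 (≡2614 mod 496), so (248,2614,6889)→(248,134,19)
−g: flip: (248,134,19)→(19,-134,248)
−g: translate: b→18 (≡-134 mod 38), so (19,-134,248)→(19,18,16)
−g: flip: (19,18,16)→(16,-18,19)
−g: translate: b→14 (≡-18 mod 32), so (16,-18,19)→(16,14,17)
−g: reduced (well bottom): (16,14,17) with a≤c, −a<b≤a
flip sign back: reduced form of g is (-16,-14,-17)
reduced forms (-16, -14, -17) vs (-16, -14, -17) ⇒ equivalent

yes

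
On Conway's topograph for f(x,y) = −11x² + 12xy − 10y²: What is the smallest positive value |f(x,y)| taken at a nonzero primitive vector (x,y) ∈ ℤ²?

translate: b→10 (≡-12 mod 22), so (11,-12,10)→(11,10,9)
flip: (11,10,9)→(9,-10,11)
translate: b→8 (≡-10 mod 18), so (9,-10,11)→(9,8,10)
reduced (well bottom): (9,8,10) with a≤c, −a<b≤a
well minimum |f| = |-9| = 9 (negative-definite)

9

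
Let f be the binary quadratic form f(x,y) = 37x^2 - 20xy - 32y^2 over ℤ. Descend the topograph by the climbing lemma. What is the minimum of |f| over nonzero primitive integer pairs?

descent: ρ → (-32,20,37)  [lands on river]
river: ρ → (37,54,-15)
river: ρ → (-15,66,13)
river: ρ → (13,64,-20)
river: ρ → (-20,56,25)
river: ρ → (25,44,-32)
closes: descent 1, river 6
min |a| on river = 13

13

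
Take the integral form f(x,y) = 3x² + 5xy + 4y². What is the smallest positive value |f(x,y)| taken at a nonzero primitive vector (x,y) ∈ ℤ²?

translate: b→-1 (≡5 mod 6), so (3,5,4)→(3,-1,2)
flip: (3,-1,2)→(2,1,3)
reduced (well bottom): (2,1,3) with a≤c, −a<b≤a
well minimum = a = 2

2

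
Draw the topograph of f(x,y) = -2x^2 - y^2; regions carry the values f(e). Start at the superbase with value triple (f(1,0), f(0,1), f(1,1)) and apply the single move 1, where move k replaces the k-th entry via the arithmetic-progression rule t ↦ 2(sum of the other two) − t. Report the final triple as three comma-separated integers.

start (-2,-1,-3) = (f(1,0),f(0,1),f(1,1))
replace slot 1: 2·((-1)+(-3)) − (-2) = -6 → (-6,-1,-3)

-6,-1,-3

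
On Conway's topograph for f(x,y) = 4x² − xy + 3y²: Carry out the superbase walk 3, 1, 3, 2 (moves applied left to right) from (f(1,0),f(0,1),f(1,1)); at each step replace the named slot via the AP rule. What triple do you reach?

start (4,3,6) = (f(1,0),f(0,1),f(1,1))
replace slot 3: 2·(4+3) − 6 = 8 → (4,3,8)
replace slot 1: 2·(3+8) − 4 = 18 → (18,3,8)
replace slot 3: 2·(18+3) − 8 = 34 → (18,3,34)
replace slot 2: 2·(18+34) − 3 = 101 → (18,101,34)

18,101,34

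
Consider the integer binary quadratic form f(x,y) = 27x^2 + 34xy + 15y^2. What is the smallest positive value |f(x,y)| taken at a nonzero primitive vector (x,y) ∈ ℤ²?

translate: b→-20 (≡34 mod 54), so (27,34,15)→(27,-20,8)
flip: (27,-20,8)→(8,20,27)
translate: b→4 (≡20 mod 16), so (8,20,27)→(8,4,15)
reduced (well bottom): (8,4,15) with a≤c, −a<b≤a
well minimum = a = 8

8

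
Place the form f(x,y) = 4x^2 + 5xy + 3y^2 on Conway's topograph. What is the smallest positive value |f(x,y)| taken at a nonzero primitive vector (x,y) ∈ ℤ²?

translate: b→-3 (≡5 mod 8), so (4,5,3)→(4,-3,2)
flip: (4,-3,2)→(2,3,4)
translate: b→-1 (≡3 mod 4), so (2,3,4)→(2,-1,3)
reduced (well bottom): (2,-1,3) with a≤c, −a<b≤a
well minimum = a = 2

2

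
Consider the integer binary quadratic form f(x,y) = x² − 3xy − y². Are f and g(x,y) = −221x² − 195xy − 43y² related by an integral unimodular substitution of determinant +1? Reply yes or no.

D₁ = 13, D₂ = 13
river cycle of f (length 2): (-1, 3, 1), (1, 3, -1)
river cycle of g (length 2): (1, 3, -1), (-1, 3, 1)
cycles coincide ⇒ equivalent

yes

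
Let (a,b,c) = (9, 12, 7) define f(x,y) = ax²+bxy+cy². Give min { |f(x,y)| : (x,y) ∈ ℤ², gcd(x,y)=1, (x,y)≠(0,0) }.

translate: b→-6 (≡12 mod 18), so (9,12,7)→(9,-6,4)
flip: (9,-6,4)→(4,6,9)
translate: b→-2 (≡6 mod 8), so (4,6,9)→(4,-2,7)
reduced (well bottom): (4,-2,7) with a≤c, −a<b≤a
well minimum = a = 4

4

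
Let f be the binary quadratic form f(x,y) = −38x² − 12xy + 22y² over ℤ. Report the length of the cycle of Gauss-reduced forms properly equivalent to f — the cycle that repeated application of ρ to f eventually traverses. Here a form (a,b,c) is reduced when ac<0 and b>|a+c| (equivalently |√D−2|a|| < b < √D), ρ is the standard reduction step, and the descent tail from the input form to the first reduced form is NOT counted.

D = 3488, ⌊√D⌋ = 59
descent: ρ → (22,56,-4)  [lands on river]
river: ρ → (-4,56,22)
river: ρ → (22,32,-28)
river: ρ → (-28,24,26)
river: ρ → (26,28,-26)
river: ρ → (-26,24,28)
river: ρ → (28,32,-22)
river: ρ → (-22,56,4)
river: ρ → (4,56,-22)
river: ρ → (-22,32,28)
river: ρ → (28,24,-26)
river: ρ → (-26,28,26)
river: ρ → (26,24,-28)
river: ρ → (-28,32,22)
ρ-cycle length = 14 (tail of 1 descent step not counted)

14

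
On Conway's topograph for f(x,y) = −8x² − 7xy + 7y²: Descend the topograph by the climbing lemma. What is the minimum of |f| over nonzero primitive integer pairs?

descent: ρ → (7,7,-8)  [lands on river]
river: ρ → (-8,9,6)
river: ρ → (6,15,-2)
river: ρ → (-2,13,13)
river: ρ → (13,13,-2)
river: ρ → (-2,15,6)
river: ρ → (6,9,-8)
river: ρ → (-8,7,7)
closes: descent 1, river 8
min |a| on river = 2

2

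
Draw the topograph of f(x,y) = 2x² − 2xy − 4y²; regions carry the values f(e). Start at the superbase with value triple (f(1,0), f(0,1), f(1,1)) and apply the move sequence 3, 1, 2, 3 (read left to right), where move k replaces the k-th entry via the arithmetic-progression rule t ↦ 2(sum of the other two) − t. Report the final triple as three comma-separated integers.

start (2,-4,-4) = (f(1,0),f(0,1),f(1,1))
replace slot 3: 2·(2+(-4)) − (-4) = 0 → (2,-4,0)
replace slot 1: 2·((-4)+0) − 2 = -10 → (-10,-4,0)
replace slot 2: 2·((-10)+0) − (-4) = -16 → (-10,-16,0)
replace slot 3: 2·((-10)+(-16)) − 0 = -52 → (-10,-16,-52)

-10,-16,-52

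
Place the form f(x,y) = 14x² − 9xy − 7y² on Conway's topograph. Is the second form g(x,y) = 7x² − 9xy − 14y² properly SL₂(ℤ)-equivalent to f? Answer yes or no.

D₁ = 473, D₂ = 473
river cycle of f (length 4): (-7, 9, 14), (14, 19, -2), (-2, 21, 4), (4, 19, -7)
river cycle of g (length 4): (-14, 9, 7), (7, 19, -4), (-4, 21, 2), (2, 19, -14)
cycles differ ⇒ inequivalent

no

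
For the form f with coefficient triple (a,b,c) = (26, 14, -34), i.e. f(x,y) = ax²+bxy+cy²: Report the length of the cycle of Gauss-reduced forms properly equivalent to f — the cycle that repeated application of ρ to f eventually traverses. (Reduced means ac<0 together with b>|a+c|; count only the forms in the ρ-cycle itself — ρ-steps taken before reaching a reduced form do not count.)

D = 3732, ⌊√D⌋ = 61
river: ρ → (-34,54,6)
river: ρ → (6,54,-34)
river: ρ → (-34,14,26)
river: ρ → (26,38,-22)
river: ρ → (-22,50,14)
river: ρ → (14,34,-46)
river: ρ → (-46,58,2)
river: ρ → (2,58,-46)
river: ρ → (-46,34,14)
river: ρ → (14,50,-22)
river: ρ → (-22,38,26)
river: ρ → (26,14,-34)
ρ-cycle length = 12 (tail of 0 descent steps not counted)

12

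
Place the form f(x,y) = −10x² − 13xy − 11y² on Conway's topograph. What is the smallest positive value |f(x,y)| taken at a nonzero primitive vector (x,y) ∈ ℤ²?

translate: b→-7 (≡13 mod 20), so (10,13,11)→(10,-7,8)
flip: (10,-7,8)→(8,7,10)
reduced (well bottom): (8,7,10) with a≤c, −a<b≤a
well minimum |f| = |-8| = 8 (negative-definite)

8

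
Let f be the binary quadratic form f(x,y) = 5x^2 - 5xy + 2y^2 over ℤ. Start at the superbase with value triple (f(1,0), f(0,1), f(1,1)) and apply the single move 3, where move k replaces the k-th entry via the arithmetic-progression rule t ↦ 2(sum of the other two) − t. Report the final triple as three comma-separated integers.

start (5,2,2) = (f(1,0),f(0,1),f(1,1))
replace slot 3: 2·(5+2) − 2 = 12 → (5,2,12)

5,2,12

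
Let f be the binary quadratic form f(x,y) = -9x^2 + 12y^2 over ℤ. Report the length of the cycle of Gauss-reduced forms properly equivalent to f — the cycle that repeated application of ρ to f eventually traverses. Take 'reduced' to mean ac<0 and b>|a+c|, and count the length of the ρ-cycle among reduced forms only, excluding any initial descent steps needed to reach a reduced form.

D = 432, ⌊√D⌋ = 20
descent: ρ → (12,0,-9)
descent: ρ → (-9,18,3)  [lands on river]
river: ρ → (3,18,-9)
ρ-cycle length = 2 (tail of 2 descent steps not counted)

2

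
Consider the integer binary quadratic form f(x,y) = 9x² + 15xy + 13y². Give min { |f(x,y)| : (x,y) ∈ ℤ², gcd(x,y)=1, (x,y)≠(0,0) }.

translate: b→-3 (≡15 mod 18), so (9,15,13)→(9,-3,7)
flip: (9,-3,7)→(7,3,9)
reduced (well bottom): (7,3,9) with a≤c, −a<b≤a
well minimum = a = 7

7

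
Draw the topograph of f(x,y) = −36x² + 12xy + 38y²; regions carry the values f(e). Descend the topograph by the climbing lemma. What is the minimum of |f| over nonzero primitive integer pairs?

river: ρ → (38,64,-10)
river: ρ → (-10,56,62)
river: ρ → (62,68,-4)
river: ρ → (-4,68,62)
river: ρ → (62,56,-10)
river: ρ → (-10,64,38)
river: ρ → (38,12,-36)
river: ρ → (-36,60,14)
river: ρ → (14,52,-52)
river: ρ → (-52,52,14)
river: ρ → (14,60,-36)
river: ρ → (-36,12,38)
closes: descent 0, river 12
min |a| on river = 4

4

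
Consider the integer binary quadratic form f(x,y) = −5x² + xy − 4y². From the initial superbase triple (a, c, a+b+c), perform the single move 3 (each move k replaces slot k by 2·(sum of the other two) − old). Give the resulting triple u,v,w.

start (-5,-4,-8) = (f(1,0),f(0,1),f(1,1))
replace slot 3: 2·((-5)+(-4)) − (-8) = -10 → (-5,-4,-10)

-5,-4,-10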